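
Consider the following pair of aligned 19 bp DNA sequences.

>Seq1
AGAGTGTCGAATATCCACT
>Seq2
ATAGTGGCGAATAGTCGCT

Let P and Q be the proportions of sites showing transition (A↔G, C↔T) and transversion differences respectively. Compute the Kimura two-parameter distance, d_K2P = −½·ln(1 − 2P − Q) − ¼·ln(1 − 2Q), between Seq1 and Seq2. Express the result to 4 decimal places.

0.3246

Differing sites — 2:G/T (Tv); 7:T/G (Tv); 14:T/G (Tv); 15:C/T (Ti); 17:A/G (Ti).
Of the 5 differences, 2 transitions and 3 transversions over 19 sites: P = 2/19 = 0.105263, Q = 3/19 = 0.157895.
d = −0.5·ln(0.631579) − 0.25·ln(0.684210) = −0.5·(-0.459532) − 0.25·(-0.379490) = 0.3246.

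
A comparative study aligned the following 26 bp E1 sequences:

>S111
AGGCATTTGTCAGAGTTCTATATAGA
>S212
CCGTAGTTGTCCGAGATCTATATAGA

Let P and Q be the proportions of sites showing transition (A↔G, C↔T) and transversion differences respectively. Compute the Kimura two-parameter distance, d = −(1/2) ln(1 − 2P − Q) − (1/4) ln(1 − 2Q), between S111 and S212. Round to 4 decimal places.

0.2782

Differing sites — 1:A/C (Tv); 2:G/C (Tv); 4:C/T (Ti); 6:T/G (Tv); 12:A/C (Tv); 16:T/A (Tv).
Of the 6 differences, 1 transition and 5 transversions over 26 sites: P = 1/26 = 0.038462, Q = 5/26 = 0.192308.
d = −0.5·ln(0.730768) − 0.25·ln(0.615384) = −0.5·(-0.313659) − 0.25·(-0.485509) = 0.2782.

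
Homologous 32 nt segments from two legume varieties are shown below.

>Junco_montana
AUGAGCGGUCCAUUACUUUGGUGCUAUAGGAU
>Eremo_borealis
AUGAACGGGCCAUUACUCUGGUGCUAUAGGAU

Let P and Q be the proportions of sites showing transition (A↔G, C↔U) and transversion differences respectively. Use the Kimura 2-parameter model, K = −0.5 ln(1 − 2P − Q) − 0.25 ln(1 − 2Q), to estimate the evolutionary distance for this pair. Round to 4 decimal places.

0.1011

The sequences differ at positions 5 (G/A, transition), 9 (U/G, transversion), 18 (U/C, transition).
Of the 3 differences, 2 transitions and 1 transversion over 32 sites: P = 2/32 = 0.062500, Q = 1/32 = 0.031250.
d = −0.5·ln(0.843750) − 0.25·ln(0.937500) = −0.5·(-0.169899) − 0.25·(-0.064539) = 0.1011.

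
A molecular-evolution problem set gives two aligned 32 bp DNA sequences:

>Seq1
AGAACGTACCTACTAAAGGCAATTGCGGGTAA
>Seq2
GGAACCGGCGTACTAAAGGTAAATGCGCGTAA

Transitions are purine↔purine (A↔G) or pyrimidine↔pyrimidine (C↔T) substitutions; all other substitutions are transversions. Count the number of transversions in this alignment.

Differing sites — 1:A/G (Ti); 6:G/C (Tv); 7:T/G (Tv); 8:A/G (Ti); 10:C/G (Tv); 20:C/T (Ti); 23:T/A (Tv); 28:G/C (Tv).
Of the 8 differences, 3 transitions and 5 transversions, so the answer is 5.

5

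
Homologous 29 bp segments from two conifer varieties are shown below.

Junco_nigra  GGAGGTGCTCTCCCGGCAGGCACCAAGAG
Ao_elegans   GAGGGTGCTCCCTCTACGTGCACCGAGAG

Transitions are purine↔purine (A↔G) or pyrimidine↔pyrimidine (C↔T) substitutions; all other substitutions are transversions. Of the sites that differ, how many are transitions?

Differing sites — 2:G/A (Ti); 3:A/G (Ti); 11:T/C (Ti); 13:C/T (Ti); 15:G/T (Tv); 16:G/A (Ti); 18:A/G (Ti); 19:G/T (Tv); 25:A/G (Ti).
Of the 9 differences, 7 transitions and 2 transversions, so the answer is 7.

7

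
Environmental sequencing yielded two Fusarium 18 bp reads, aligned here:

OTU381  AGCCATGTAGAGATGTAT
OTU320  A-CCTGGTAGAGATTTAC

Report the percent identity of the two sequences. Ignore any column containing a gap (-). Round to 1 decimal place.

76.5%

Excluding the 1 gap column leaves 17 comparable sites.
The sequences differ at positions 5 (A/T), 6 (T/G), 15 (G/T), 18 (T/C).
13 of the 17 comparable sites match, so the percent identity is 13/17 × 100 = 76.5%.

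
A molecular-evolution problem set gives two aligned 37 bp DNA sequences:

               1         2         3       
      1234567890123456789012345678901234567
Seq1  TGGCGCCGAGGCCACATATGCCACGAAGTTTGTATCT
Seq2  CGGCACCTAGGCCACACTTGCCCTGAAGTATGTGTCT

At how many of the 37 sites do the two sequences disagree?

Mismatches occur at site 1 (T↔C), site 5 (G↔A), site 8 (G↔T), site 17 (T↔C), site 18 (A↔T), site 23 (A↔C), site 24 (C↔T), site 30 (T↔A), site 34 (A↔G).
That gives 9 mismatches out of 37 aligned sites, so the Hamming distance is 9.

9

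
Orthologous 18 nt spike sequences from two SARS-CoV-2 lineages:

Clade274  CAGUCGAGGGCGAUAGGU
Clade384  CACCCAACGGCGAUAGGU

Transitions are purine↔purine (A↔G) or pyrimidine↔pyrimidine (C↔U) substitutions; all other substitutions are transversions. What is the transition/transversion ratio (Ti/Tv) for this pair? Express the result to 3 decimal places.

1.000

Differing sites — 3:G/C (Tv); 4:U/C (Ti); 6:G/A (Ti); 8:G/C (Tv).
Of the 4 differences, 2 transitions and 2 transversions, so Ti/Tv = 2/2 = 1.000.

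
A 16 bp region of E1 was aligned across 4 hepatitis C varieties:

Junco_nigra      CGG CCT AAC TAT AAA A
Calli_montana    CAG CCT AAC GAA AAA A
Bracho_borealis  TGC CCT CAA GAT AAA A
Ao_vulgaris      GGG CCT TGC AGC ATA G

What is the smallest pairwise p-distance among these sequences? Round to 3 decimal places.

Pairwise Hamming distances:
  Junco_nigra vs Calli_montana: 3
  Junco_nigra vs Bracho_borealis: 5
  Junco_nigra vs Ao_vulgaris: 8
  Calli_montana vs Bracho_borealis: 6
  Calli_montana vs Ao_vulgaris: 9
  Bracho_borealis vs Ao_vulgaris: 10
The smallest is 3 mismatches, between Junco_nigra and Calli_montana; p = 3/16 = 0.188.

0.188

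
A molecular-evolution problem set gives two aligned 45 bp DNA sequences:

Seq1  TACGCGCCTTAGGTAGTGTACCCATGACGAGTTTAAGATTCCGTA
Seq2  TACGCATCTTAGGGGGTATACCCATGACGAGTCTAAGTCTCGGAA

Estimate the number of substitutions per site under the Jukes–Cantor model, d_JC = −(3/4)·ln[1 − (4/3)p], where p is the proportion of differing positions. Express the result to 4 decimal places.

The sequences differ at positions 6 (G/A), 7 (C/T), 14 (T/G), 15 (A/G), 18 (G/A), 33 (T/C), 38 (A/T), 39 (T/C), 42 (C/G), 44 (T/A).
p = 10/45 = 0.222222.
d = −0.75 · ln(1 − (4/3)·0.222222) = −0.75 · ln(0.703704) = −0.75 · (-0.351397) = 0.2635.

0.2635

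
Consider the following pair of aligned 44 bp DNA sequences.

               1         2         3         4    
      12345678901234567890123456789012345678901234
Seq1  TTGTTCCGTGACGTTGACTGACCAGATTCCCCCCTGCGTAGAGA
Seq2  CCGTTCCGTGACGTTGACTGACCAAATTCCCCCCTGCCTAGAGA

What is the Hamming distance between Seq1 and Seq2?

The sequences differ at positions 1 (T/C), 2 (T/C), 25 (G/A), 38 (G/C).
That gives 4 mismatches out of 44 aligned sites, so the Hamming distance is 4.

4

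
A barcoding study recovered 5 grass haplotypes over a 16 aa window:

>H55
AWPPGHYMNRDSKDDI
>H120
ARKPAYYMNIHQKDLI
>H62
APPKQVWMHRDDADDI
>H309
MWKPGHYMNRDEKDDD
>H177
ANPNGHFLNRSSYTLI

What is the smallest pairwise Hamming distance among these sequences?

4

Pairwise Hamming distances:
  H55 vs H120: 8
  H55 vs H62: 8
  H55 vs H309: 4
  H55 vs H177: 8
  H120 vs H62: 12
  H120 vs H309: 9
  H120 vs H177: 12
  H62 vs H309: 11
  H62 vs H177: 12
  H309 vs H177: 12
The smallest is 4, between H55 and H309.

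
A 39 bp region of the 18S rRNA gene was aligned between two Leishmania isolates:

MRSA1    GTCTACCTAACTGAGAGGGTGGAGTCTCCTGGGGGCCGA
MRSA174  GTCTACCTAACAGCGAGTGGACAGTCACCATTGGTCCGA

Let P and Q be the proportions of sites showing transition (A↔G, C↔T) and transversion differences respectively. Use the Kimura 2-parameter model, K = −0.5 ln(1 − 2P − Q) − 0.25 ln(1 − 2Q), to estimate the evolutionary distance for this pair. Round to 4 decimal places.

Differing sites — 12:T/A (Tv); 14:A/C (Tv); 18:G/T (Tv); 20:T/G (Tv); 21:G/A (Ti); 22:G/C (Tv); 27:T/A (Tv); 30:T/A (Tv); 31:G/T (Tv); 32:G/T (Tv); 35:G/T (Tv).
Of the 11 differences, 1 transition and 10 transversions over 39 sites: P = 1/39 = 0.025641, Q = 10/39 = 0.256410.
d = −0.5·ln(0.692308) − 0.25·ln(0.487180) = −0.5·(-0.367724) − 0.25·(-0.719122) = 0.3636.

0.3636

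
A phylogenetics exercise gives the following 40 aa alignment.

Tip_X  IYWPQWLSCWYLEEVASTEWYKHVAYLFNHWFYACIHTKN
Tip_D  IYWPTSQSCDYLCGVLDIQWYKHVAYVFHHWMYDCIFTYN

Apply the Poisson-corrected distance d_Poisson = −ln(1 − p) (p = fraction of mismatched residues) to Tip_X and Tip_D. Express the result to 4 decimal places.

The sequences differ at positions 5 (Q/T), 6 (W/S), 7 (L/Q), 10 (W/D), 13 (E/C), 14 (E/G), 16 (A/L), 17 (S/D), 18 (T/I), 19 (E/Q), 27 (L/V), 29 (N/H), 32 (F/M), 34 (A/D), 37 (H/F), 39 (K/Y).
p = 16/40 = 0.400000.
d = −ln(1 − 0.400000) = −ln(0.600000) = 0.5108.

0.5108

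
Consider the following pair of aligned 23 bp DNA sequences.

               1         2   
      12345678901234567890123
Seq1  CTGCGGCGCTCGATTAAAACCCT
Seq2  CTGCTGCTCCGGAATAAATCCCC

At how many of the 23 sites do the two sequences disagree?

7

The sequences differ at positions 5 (G/T), 8 (G/T), 10 (T/C), 11 (C/G), 14 (T/A), 19 (A/T), 23 (T/C).
That gives 7 mismatches out of 23 aligned sites, so the Hamming distance is 7.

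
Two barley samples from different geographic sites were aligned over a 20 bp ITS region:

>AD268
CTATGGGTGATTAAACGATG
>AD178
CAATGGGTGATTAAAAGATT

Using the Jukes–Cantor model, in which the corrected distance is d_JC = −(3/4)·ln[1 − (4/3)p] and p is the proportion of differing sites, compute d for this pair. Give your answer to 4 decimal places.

Mismatches occur at site 2 (T↔A), site 16 (C↔A), site 20 (G↔T).
p = 3/20 = 0.150000.
d = −0.75 · ln(1 − (4/3)·0.150000) = −0.75 · ln(0.800000) = −0.75 · (-0.223144) = 0.1674.

0.1674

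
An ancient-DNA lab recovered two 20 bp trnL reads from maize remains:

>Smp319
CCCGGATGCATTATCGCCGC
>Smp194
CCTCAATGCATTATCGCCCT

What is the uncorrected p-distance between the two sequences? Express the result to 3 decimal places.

0.250

The sequences differ at positions 3 (C/T), 4 (G/C), 5 (G/A), 19 (G/C), 20 (C/T).
There are 5 differences over 20 sites, so p = 5/20 = 0.250.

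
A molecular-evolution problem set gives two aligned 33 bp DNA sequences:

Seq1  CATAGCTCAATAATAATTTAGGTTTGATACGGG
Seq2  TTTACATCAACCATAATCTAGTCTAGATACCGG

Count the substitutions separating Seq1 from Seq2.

Mismatches occur at site 1 (C→T), site 2 (A→T), site 5 (G→C), site 6 (C→A), site 11 (T→C), site 12 (A→C), site 18 (T→C), site 22 (G→T), site 23 (T→C), site 25 (T→A), site 31 (G→C).
That gives 11 mismatches out of 33 aligned sites, so the Hamming distance is 11.

11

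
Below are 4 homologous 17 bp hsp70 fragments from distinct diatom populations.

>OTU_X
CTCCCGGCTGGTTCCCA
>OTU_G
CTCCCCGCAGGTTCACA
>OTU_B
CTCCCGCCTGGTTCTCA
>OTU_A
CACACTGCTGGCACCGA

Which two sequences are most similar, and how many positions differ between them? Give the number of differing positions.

2

Pairwise Hamming distances:
  OTU_X vs OTU_G: 3
  OTU_X vs OTU_B: 2
  OTU_X vs OTU_A: 6
  OTU_G vs OTU_B: 4
  OTU_G vs OTU_A: 8
  OTU_B vs OTU_A: 8
The smallest is 2, between OTU_X and OTU_B.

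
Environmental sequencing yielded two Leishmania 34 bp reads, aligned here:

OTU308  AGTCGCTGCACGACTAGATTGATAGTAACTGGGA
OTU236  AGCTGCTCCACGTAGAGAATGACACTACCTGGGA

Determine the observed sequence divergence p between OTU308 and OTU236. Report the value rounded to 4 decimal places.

Differing sites — 3:T/C; 4:C/T; 8:G/C; 13:A/T; 14:C/A; 15:T/G; 19:T/A; 23:T/C; 25:G/C; 28:A/C.
There are 10 differences over 34 sites, so p = 10/34 = 0.2941.

0.2941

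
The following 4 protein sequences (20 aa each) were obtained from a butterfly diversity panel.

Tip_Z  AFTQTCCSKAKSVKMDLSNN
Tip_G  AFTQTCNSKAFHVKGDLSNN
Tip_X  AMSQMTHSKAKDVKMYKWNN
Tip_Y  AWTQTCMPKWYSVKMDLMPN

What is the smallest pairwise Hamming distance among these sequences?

Pairwise Hamming distances:
  Tip_Z vs Tip_G: 4
  Tip_Z vs Tip_X: 9
  Tip_Z vs Tip_Y: 7
  Tip_G vs Tip_X: 11
  Tip_G vs Tip_Y: 9
  Tip_X vs Tip_Y: 13
The smallest is 4, between Tip_Z and Tip_G.

4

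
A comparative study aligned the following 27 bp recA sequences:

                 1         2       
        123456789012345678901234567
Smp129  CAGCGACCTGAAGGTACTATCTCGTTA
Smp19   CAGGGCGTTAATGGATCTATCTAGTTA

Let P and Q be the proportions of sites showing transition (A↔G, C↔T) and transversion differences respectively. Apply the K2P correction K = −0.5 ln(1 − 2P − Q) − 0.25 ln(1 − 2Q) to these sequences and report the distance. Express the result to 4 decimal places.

The sequences differ at positions 4 (C/G, transversion), 6 (A/C, transversion), 7 (C/G, transversion), 8 (C/T, transition), 10 (G/A, transition), 12 (A/T, transversion), 15 (T/A, transversion), 16 (A/T, transversion), 23 (C/A, transversion).
Of the 9 differences, 2 transitions and 7 transversions over 27 sites: P = 2/27 = 0.074074, Q = 7/27 = 0.259259.
d = −0.5·ln(0.592593) − 0.25·ln(0.481482) = −0.5·(-0.523247) − 0.25·(-0.730886) = 0.4443.

0.4443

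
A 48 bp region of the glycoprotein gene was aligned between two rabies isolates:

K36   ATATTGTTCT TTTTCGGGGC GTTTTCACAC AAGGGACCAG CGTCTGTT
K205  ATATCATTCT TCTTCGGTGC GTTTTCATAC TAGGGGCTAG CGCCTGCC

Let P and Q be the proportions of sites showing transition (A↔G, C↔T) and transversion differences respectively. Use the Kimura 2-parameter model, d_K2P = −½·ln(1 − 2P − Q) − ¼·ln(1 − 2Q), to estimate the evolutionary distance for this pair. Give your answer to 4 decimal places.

The sequences differ at positions 5 (T/C, transition), 6 (G/A, transition), 12 (T/C, transition), 18 (G/T, transversion), 28 (C/T, transition), 31 (A/T, transversion), 36 (A/G, transition), 38 (C/T, transition), 43 (T/C, transition), 47 (T/C, transition), 48 (T/C, transition).
Of the 11 differences, 9 transitions and 2 transversions over 48 sites: P = 9/48 = 0.187500, Q = 2/48 = 0.041667.
d = −0.5·ln(0.583333) − 0.25·ln(0.916666) = −0.5·(-0.538997) − 0.25·(-0.087012) = 0.2913.

0.2913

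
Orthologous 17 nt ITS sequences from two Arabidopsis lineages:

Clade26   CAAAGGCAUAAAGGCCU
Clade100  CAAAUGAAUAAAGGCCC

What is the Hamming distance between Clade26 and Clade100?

3

Mismatches occur at site 5 (G/U), site 7 (C/A), site 17 (U/C).
That gives 3 mismatches out of 17 aligned sites, so the Hamming distance is 3.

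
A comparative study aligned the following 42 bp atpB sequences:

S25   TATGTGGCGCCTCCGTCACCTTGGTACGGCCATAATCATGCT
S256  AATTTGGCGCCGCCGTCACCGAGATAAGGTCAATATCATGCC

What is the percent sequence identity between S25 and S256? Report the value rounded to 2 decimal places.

73.81%

The sequences differ at positions 1 (T/A), 4 (G/T), 12 (T/G), 21 (T/G), 22 (T/A), 24 (G/A), 27 (C/A), 30 (C/T), 33 (T/A), 34 (A/T), 42 (T/C).
31 of the 42 sites match, so the percent identity is 31/42 × 100 = 73.81%.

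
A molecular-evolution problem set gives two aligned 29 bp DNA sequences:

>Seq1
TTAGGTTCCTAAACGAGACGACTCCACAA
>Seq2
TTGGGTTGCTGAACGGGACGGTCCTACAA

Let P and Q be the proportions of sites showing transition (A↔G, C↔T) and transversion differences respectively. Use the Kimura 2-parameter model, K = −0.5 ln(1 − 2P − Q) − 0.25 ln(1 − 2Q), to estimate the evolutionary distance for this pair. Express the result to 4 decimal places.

0.3820

The sequences differ at positions 3 (A/G, transition), 8 (C/G, transversion), 11 (A/G, transition), 16 (A/G, transition), 21 (A/G, transition), 22 (C/T, transition), 23 (T/C, transition), 25 (C/T, transition).
Of the 8 differences, 7 transitions and 1 transversion over 29 sites: P = 7/29 = 0.241379, Q = 1/29 = 0.034483.
d = −0.5·ln(0.482759) − 0.25·ln(0.931034) = −0.5·(-0.728238) − 0.25·(-0.071459) = 0.3820.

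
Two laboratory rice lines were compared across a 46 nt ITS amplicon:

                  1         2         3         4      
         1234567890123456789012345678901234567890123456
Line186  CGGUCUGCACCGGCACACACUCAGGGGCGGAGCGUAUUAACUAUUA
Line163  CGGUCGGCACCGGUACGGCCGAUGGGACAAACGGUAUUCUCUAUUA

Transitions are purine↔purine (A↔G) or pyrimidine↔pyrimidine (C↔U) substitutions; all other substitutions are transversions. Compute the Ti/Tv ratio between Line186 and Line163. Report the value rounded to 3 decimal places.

0.500

The sequences differ at positions 6 (U/G, transversion), 14 (C/U, transition), 17 (A/G, transition), 18 (C/G, transversion), 19 (A/C, transversion), 21 (U/G, transversion), 22 (C/A, transversion), 23 (A/U, transversion), 27 (G/A, transition), 29 (G/A, transition), 30 (G/A, transition), 32 (G/C, transversion), 33 (C/G, transversion), 39 (A/C, transversion), 40 (A/U, transversion).
Of the 15 differences, 5 transitions and 10 transversions, so Ti/Tv = 5/10 = 0.500.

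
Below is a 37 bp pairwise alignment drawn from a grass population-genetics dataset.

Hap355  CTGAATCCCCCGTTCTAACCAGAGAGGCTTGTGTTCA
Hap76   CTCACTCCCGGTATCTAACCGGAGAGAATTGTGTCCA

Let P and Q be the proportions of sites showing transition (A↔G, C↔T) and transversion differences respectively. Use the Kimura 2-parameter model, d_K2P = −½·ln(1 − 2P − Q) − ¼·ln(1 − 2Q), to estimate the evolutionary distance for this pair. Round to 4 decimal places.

0.3353

Differing sites — 3:G/C (Tv); 5:A/C (Tv); 10:C/G (Tv); 11:C/G (Tv); 12:G/T (Tv); 13:T/A (Tv); 21:A/G (Ti); 27:G/A (Ti); 28:C/A (Tv); 35:T/C (Ti).
Of the 10 differences, 3 transitions and 7 transversions over 37 sites: P = 3/37 = 0.081081, Q = 7/37 = 0.189189.
d = −0.5·ln(0.648649) − 0.25·ln(0.621622) = −0.5·(-0.432864) − 0.25·(-0.475423) = 0.3353.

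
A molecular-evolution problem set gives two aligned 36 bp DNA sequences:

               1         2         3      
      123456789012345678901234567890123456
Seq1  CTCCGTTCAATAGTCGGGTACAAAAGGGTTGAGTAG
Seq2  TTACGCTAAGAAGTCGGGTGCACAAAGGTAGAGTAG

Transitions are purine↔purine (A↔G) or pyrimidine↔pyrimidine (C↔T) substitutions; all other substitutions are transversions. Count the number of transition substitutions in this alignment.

5

Mismatches occur at site 1 (C/T, transition), site 3 (C/A, transversion), site 6 (T/C, transition), site 8 (C/A, transversion), site 10 (A/G, transition), site 11 (T/A, transversion), site 20 (A/G, transition), site 23 (A/C, transversion), site 26 (G/A, transition), site 30 (T/A, transversion).
Of the 10 differences, 5 transitions and 5 transversions, so the answer is 5.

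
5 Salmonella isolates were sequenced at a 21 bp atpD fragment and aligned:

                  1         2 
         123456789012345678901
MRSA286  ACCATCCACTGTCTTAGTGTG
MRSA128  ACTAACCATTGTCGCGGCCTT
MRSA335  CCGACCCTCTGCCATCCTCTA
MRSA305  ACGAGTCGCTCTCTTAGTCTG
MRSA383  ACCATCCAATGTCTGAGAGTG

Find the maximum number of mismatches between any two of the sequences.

13

Pairwise Hamming distances:
  MRSA286 vs MRSA128: 9
  MRSA286 vs MRSA335: 10
  MRSA286 vs MRSA305: 6
  MRSA286 vs MRSA383: 3
  MRSA128 vs MRSA335: 12
  MRSA128 vs MRSA305: 11
  MRSA128 vs MRSA383: 9
  MRSA335 vs MRSA305: 10
  MRSA335 vs MRSA383: 13
  MRSA305 vs MRSA383: 9
The largest is 13, between MRSA335 and MRSA383.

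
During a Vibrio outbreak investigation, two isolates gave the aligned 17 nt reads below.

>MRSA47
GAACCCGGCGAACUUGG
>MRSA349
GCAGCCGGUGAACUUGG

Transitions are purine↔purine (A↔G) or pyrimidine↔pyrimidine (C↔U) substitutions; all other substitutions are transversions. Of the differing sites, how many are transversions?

2

The sequences differ at positions 2 (A/C, transversion), 4 (C/G, transversion), 9 (C/U, transition).
Of the 3 differences, 1 transition and 2 transversions, so the answer is 2.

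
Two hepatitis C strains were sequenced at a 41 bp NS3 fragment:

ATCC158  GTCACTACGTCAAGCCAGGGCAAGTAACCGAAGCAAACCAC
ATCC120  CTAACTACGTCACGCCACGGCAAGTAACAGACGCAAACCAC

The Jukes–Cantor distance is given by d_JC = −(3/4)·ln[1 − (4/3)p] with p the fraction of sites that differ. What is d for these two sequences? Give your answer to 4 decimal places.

0.1628

Mismatches occur at site 1 (G→C), site 3 (C→A), site 13 (A→C), site 18 (G→C), site 29 (C→A), site 32 (A→C).
p = 6/41 = 0.146341.
d = −0.75 · ln(1 − (4/3)·0.146341) = −0.75 · ln(0.804879) = −0.75 · (-0.217063) = 0.1628.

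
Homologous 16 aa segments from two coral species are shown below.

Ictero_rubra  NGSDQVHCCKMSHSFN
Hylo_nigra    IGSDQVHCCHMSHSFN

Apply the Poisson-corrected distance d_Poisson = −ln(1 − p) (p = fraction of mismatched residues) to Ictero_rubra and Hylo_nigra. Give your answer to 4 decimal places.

0.1335

The sequences differ at positions 1 (N/I), 10 (K/H).
p = 2/16 = 0.125000.
d = −ln(1 − 0.125000) = −ln(0.875000) = 0.1335.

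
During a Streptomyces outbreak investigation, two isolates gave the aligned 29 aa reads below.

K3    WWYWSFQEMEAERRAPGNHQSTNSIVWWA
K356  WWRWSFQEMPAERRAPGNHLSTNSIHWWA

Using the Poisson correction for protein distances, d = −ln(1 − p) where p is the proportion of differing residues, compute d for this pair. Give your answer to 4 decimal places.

The sequences differ at positions 3 (Y/R), 10 (E/P), 20 (Q/L), 26 (V/H).
p = 4/29 = 0.137931.
d = −ln(1 − 0.137931) = −ln(0.862069) = 0.1484.

0.1484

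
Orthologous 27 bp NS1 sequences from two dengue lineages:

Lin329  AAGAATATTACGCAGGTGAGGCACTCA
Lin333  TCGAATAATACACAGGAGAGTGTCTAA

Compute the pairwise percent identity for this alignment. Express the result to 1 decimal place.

66.7%

Differing sites — 1:A/T; 2:A/C; 8:T/A; 12:G/A; 17:T/A; 21:G/T; 22:C/G; 23:A/T; 26:C/A.
18 of the 27 sites match, so the percent identity is 18/27 × 100 = 66.7%.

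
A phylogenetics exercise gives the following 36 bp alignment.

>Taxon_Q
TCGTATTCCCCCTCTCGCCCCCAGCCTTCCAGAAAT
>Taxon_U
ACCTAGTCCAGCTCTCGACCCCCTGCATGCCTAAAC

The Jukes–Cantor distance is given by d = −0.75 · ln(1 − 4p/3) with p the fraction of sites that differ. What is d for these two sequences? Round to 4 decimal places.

Mismatches occur at site 1 (T→A), site 3 (G→C), site 6 (T→G), site 10 (C→A), site 11 (C→G), site 18 (C→A), site 23 (A→C), site 24 (G→T), site 25 (C→G), site 27 (T→A), site 29 (C→G), site 31 (A→C), site 32 (G→T), site 36 (T→C).
p = 14/36 = 0.388889.
d = −0.75 · ln(1 − (4/3)·0.388889) = −0.75 · ln(0.481481) = −0.75 · (-0.730889) = 0.5482.

0.5482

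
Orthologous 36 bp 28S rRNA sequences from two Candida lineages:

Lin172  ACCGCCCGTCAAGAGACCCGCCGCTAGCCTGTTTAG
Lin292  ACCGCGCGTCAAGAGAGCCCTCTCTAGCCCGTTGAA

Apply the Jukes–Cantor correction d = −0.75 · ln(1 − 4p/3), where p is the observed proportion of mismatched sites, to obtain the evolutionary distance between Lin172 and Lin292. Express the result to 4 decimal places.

0.2635

Mismatches occur at site 6 (C→G), site 17 (C→G), site 20 (G→C), site 21 (C→T), site 23 (G→T), site 30 (T→C), site 34 (T→G), site 36 (G→A).
p = 8/36 = 0.222222.
d = −0.75 · ln(1 − (4/3)·0.222222) = −0.75 · ln(0.703704) = −0.75 · (-0.351397) = 0.2635.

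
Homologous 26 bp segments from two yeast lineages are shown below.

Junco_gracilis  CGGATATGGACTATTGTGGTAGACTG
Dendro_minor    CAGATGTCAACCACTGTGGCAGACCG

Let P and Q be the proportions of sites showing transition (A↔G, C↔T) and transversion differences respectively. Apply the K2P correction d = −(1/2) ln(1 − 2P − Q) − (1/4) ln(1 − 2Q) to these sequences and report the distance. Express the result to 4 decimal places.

0.4501

Mismatches occur at site 2 (G↔A, transition), site 6 (A↔G, transition), site 8 (G↔C, transversion), site 9 (G↔A, transition), site 12 (T↔C, transition), site 14 (T↔C, transition), site 20 (T↔C, transition), site 25 (T↔C, transition).
Of the 8 differences, 7 transitions and 1 transversion over 26 sites: P = 7/26 = 0.269231, Q = 1/26 = 0.038462.
d = −0.5·ln(0.423076) − 0.25·ln(0.923076) = −0.5·(-0.860203) − 0.25·(-0.080044) = 0.4501.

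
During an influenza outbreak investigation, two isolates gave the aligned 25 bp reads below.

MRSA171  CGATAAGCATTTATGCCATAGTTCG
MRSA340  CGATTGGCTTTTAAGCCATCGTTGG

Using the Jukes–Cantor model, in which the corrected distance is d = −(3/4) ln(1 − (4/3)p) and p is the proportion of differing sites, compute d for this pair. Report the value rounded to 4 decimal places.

The sequences differ at positions 5 (A/T), 6 (A/G), 9 (A/T), 14 (T/A), 20 (A/C), 24 (C/G).
p = 6/25 = 0.240000.
d = −0.75 · ln(1 − (4/3)·0.240000) = −0.75 · ln(0.680000) = −0.75 · (-0.385662) = 0.2892.

0.2892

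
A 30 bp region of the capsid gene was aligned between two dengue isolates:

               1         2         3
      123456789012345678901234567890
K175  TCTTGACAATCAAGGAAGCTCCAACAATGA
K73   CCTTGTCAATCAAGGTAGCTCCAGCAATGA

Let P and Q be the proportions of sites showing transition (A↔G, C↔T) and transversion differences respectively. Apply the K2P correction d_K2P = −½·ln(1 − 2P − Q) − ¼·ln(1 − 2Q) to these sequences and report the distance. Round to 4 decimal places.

0.1473

Mismatches occur at site 1 (T/C, transition), site 6 (A/T, transversion), site 16 (A/T, transversion), site 24 (A/G, transition).
Of the 4 differences, 2 transitions and 2 transversions over 30 sites: P = 2/30 = 0.066667, Q = 2/30 = 0.066667.
d = −0.5·ln(0.799999) − 0.25·ln(0.866666) = −0.5·(-0.223145) − 0.25·(-0.143102) = 0.1473.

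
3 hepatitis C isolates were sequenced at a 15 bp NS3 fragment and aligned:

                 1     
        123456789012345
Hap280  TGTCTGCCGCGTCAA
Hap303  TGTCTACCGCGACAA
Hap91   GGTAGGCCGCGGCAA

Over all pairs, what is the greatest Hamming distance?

Pairwise Hamming distances:
  Hap280 vs Hap303: 2
  Hap280 vs Hap91: 4
  Hap303 vs Hap91: 5
The largest is 5, between Hap303 and Hap91.

5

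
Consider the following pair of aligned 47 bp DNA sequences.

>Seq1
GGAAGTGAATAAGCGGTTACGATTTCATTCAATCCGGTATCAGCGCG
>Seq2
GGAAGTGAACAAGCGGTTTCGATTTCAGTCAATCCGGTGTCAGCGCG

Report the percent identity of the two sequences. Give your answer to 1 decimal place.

Differing sites — 10:T/C; 19:A/T; 28:T/G; 39:A/G.
43 of the 47 sites match, so the percent identity is 43/47 × 100 = 91.5%.

91.5%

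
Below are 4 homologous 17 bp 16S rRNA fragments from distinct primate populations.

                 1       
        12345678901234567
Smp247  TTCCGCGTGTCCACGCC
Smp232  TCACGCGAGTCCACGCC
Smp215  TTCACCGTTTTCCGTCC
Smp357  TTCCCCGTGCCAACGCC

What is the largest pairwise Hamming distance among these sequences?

10

Pairwise Hamming distances:
  Smp247 vs Smp232: 3
  Smp247 vs Smp215: 7
  Smp247 vs Smp357: 3
  Smp232 vs Smp215: 10
  Smp232 vs Smp357: 6
  Smp215 vs Smp357: 8
The largest is 10, between Smp232 and Smp215.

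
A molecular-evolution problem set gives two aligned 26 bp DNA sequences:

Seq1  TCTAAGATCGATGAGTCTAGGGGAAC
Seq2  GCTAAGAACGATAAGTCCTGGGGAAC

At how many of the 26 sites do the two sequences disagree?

Mismatches occur at site 1 (T→G), site 8 (T→A), site 13 (G→A), site 18 (T→C), site 19 (A→T).
That gives 5 mismatches out of 26 aligned sites, so the Hamming distance is 5.

5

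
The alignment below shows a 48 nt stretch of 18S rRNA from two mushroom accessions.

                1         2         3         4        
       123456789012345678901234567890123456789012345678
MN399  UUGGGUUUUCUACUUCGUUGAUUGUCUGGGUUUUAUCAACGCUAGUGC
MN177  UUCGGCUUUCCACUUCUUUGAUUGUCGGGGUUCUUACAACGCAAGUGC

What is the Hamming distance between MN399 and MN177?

Differing sites — 3:G/C; 6:U/C; 11:U/C; 17:G/U; 27:U/G; 33:U/C; 35:A/U; 36:U/A; 43:U/A.
That gives 9 mismatches out of 48 aligned sites, so the Hamming distance is 9.

9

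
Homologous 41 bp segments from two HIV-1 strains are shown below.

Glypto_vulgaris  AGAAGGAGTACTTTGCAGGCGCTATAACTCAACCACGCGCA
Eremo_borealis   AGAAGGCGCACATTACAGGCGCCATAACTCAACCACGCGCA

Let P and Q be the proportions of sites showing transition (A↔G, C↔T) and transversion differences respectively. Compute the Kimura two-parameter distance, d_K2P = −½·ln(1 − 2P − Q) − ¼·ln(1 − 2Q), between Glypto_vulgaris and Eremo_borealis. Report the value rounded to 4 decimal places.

The sequences differ at positions 7 (A/C, transversion), 9 (T/C, transition), 12 (T/A, transversion), 15 (G/A, transition), 23 (T/C, transition).
Of the 5 differences, 3 transitions and 2 transversions over 41 sites: P = 3/41 = 0.073171, Q = 2/41 = 0.048780.
d = −0.5·ln(0.804878) − 0.25·ln(0.902440) = −0.5·(-0.217065) − 0.25·(-0.102653) = 0.1342.

0.1342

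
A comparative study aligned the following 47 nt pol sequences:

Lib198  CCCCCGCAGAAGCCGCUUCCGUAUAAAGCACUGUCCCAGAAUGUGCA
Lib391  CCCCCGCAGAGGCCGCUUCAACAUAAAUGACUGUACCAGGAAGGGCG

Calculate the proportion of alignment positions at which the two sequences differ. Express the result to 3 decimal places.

Mismatches occur at site 11 (A↔G), site 20 (C↔A), site 21 (G↔A), site 22 (U↔C), site 28 (G↔U), site 29 (C↔G), site 35 (C↔A), site 40 (A↔G), site 42 (U↔A), site 44 (U↔G), site 47 (A↔G).
There are 11 differences over 47 sites, so p = 11/47 = 0.234.

0.234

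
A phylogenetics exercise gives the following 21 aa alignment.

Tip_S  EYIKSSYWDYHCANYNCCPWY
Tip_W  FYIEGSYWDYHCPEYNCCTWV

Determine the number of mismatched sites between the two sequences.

7

Mismatches occur at site 1 (E/F), site 4 (K/E), site 5 (S/G), site 13 (A/P), site 14 (N/E), site 19 (P/T), site 21 (Y/V).
That gives 7 mismatches out of 21 aligned sites, so the Hamming distance is 7.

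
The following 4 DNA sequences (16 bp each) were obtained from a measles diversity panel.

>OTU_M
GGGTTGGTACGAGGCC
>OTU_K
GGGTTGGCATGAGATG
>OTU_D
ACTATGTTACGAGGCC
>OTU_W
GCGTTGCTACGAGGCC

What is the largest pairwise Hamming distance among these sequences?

Pairwise Hamming distances:
  OTU_M vs OTU_K: 5
  OTU_M vs OTU_D: 5
  OTU_M vs OTU_W: 2
  OTU_K vs OTU_D: 10
  OTU_K vs OTU_W: 7
  OTU_D vs OTU_W: 4
The largest is 10, between OTU_K and OTU_D.

10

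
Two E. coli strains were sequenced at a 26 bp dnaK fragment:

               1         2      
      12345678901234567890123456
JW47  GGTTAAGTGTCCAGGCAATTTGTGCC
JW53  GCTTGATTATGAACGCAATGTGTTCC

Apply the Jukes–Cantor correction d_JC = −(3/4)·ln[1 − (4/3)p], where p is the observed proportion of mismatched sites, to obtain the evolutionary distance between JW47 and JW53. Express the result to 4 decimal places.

0.4643

The sequences differ at positions 2 (G/C), 5 (A/G), 7 (G/T), 9 (G/A), 11 (C/G), 12 (C/A), 14 (G/C), 20 (T/G), 24 (G/T).
p = 9/26 = 0.346154.
d = −0.75 · ln(1 − (4/3)·0.346154) = −0.75 · ln(0.538461) = −0.75 · (-0.619040) = 0.4643.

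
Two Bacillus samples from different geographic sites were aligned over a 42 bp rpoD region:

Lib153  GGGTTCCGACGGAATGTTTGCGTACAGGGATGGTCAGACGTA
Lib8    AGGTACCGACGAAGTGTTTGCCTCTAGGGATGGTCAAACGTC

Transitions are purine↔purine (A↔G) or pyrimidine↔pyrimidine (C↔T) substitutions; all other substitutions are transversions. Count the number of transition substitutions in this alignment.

5

The sequences differ at positions 1 (G/A, transition), 5 (T/A, transversion), 12 (G/A, transition), 14 (A/G, transition), 22 (G/C, transversion), 24 (A/C, transversion), 25 (C/T, transition), 37 (G/A, transition), 42 (A/C, transversion).
Of the 9 differences, 5 transitions and 4 transversions, so the answer is 5.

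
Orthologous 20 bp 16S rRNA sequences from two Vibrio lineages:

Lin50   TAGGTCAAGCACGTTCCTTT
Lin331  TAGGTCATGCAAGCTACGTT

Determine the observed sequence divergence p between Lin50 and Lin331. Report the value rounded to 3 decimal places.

Mismatches occur at site 8 (A→T), site 12 (C→A), site 14 (T→C), site 16 (C→A), site 18 (T→G).
There are 5 differences over 20 sites, so p = 5/20 = 0.250.

0.250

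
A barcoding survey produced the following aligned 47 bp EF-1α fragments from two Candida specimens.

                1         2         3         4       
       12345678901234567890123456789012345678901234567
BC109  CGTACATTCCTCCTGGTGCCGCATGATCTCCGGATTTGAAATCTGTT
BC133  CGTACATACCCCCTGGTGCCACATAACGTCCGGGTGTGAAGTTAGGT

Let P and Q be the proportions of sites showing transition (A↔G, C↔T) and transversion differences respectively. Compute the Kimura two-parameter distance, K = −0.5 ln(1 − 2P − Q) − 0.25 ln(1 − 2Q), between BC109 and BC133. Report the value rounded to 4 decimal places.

Differing sites — 8:T/A (Tv); 11:T/C (Ti); 21:G/A (Ti); 25:G/A (Ti); 27:T/C (Ti); 28:C/G (Tv); 34:A/G (Ti); 36:T/G (Tv); 41:A/G (Ti); 43:C/T (Ti); 44:T/A (Tv); 46:T/G (Tv).
Of the 12 differences, 7 transitions and 5 transversions over 47 sites: P = 7/47 = 0.148936, Q = 5/47 = 0.106383.
d = −0.5·ln(0.595745) − 0.25·ln(0.787234) = −0.5·(-0.517943) − 0.25·(-0.239230) = 0.3188.

0.3188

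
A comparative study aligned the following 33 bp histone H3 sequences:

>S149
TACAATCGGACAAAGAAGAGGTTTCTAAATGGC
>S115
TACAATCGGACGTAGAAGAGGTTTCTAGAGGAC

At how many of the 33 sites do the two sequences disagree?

The sequences differ at positions 12 (A/G), 13 (A/T), 28 (A/G), 30 (T/G), 32 (G/A).
That gives 5 mismatches out of 33 aligned sites, so the Hamming distance is 5.

5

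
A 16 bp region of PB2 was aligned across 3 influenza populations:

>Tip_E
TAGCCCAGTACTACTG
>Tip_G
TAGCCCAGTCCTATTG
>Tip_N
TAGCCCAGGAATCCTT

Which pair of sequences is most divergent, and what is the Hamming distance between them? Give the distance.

Pairwise Hamming distances:
  Tip_E vs Tip_G: 2
  Tip_E vs Tip_N: 4
  Tip_G vs Tip_N: 6
The largest is 6, between Tip_G and Tip_N.

6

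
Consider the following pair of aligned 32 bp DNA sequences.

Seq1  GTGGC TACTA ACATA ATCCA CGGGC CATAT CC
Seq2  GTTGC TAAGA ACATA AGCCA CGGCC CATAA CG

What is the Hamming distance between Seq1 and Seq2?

7

Mismatches occur at site 3 (G/T), site 8 (C/A), site 9 (T/G), site 17 (T/G), site 24 (G/C), site 30 (T/A), site 32 (C/G).
That gives 7 mismatches out of 32 aligned sites, so the Hamming distance is 7.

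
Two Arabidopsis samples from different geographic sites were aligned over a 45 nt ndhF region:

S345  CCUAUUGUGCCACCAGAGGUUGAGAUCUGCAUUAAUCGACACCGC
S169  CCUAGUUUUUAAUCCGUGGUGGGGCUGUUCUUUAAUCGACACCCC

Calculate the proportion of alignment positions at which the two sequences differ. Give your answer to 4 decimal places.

The sequences differ at positions 5 (U/G), 7 (G/U), 9 (G/U), 10 (C/U), 11 (C/A), 13 (C/U), 15 (A/C), 17 (A/U), 21 (U/G), 23 (A/G), 25 (A/C), 27 (C/G), 29 (G/U), 31 (A/U), 44 (G/C).
There are 15 differences over 45 sites, so p = 15/45 = 0.3333.

0.3333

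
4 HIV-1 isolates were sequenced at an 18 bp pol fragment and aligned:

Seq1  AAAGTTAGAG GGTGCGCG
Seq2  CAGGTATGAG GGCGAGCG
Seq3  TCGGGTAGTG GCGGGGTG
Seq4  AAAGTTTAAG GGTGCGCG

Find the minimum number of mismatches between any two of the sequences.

Pairwise Hamming distances:
  Seq1 vs Seq2: 6
  Seq1 vs Seq3: 9
  Seq1 vs Seq4: 2
  Seq2 vs Seq3: 10
  Seq2 vs Seq4: 6
  Seq3 vs Seq4: 11
The smallest is 2, between Seq1 and Seq4.

2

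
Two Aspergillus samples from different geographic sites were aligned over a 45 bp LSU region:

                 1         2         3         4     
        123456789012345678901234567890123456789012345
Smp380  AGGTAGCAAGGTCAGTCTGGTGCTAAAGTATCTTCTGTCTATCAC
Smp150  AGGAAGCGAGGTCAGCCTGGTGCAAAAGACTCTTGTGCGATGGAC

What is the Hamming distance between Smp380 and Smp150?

13

Mismatches occur at site 4 (T→A), site 8 (A→G), site 16 (T→C), site 24 (T→A), site 29 (T→A), site 30 (A→C), site 35 (C→G), site 38 (T→C), site 39 (C→G), site 40 (T→A), site 41 (A→T), site 42 (T→G), site 43 (C→G).
That gives 13 mismatches out of 45 aligned sites, so the Hamming distance is 13.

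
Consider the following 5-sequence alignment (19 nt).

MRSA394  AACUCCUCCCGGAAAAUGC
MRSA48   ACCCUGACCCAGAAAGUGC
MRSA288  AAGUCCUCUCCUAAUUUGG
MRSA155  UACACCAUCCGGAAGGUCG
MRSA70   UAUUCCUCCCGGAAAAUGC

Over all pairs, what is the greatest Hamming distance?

Pairwise Hamming distances:
  MRSA394 vs MRSA48: 7
  MRSA394 vs MRSA288: 7
  MRSA394 vs MRSA155: 8
  MRSA394 vs MRSA70: 2
  MRSA48 vs MRSA288: 12
  MRSA48 vs MRSA155: 10
  MRSA48 vs MRSA70: 9
  MRSA288 vs MRSA155: 11
  MRSA288 vs MRSA70: 8
  MRSA155 vs MRSA70: 8
The largest is 12, between MRSA48 and MRSA288.

12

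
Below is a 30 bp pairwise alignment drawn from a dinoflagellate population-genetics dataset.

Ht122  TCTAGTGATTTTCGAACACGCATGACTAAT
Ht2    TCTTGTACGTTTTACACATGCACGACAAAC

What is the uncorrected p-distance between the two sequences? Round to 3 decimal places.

0.367

Mismatches occur at site 4 (A↔T), site 7 (G↔A), site 8 (A↔C), site 9 (T↔G), site 13 (C↔T), site 14 (G↔A), site 15 (A↔C), site 19 (C↔T), site 23 (T↔C), site 27 (T↔A), site 30 (T↔C).
There are 11 differences over 30 sites, so p = 11/30 = 0.367.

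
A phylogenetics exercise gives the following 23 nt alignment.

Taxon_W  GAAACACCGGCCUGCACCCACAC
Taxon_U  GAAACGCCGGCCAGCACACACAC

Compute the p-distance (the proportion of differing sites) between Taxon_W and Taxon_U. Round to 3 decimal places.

0.130

Mismatches occur at site 6 (A/G), site 13 (U/A), site 18 (C/A).
There are 3 differences over 23 sites, so p = 3/23 = 0.130.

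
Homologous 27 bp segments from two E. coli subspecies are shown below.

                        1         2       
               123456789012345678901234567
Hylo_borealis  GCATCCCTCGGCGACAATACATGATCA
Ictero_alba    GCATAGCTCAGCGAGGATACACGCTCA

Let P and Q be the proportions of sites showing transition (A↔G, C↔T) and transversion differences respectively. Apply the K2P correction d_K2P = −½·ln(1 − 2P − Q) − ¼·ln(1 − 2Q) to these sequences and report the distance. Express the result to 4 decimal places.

Mismatches occur at site 5 (C/A, transversion), site 6 (C/G, transversion), site 10 (G/A, transition), site 15 (C/G, transversion), site 16 (A/G, transition), site 22 (T/C, transition), site 24 (A/C, transversion).
Of the 7 differences, 3 transitions and 4 transversions over 27 sites: P = 3/27 = 0.111111, Q = 4/27 = 0.148148.
d = −0.5·ln(0.629630) − 0.25·ln(0.703704) = −0.5·(-0.462623) − 0.25·(-0.351397) = 0.3192.

0.3192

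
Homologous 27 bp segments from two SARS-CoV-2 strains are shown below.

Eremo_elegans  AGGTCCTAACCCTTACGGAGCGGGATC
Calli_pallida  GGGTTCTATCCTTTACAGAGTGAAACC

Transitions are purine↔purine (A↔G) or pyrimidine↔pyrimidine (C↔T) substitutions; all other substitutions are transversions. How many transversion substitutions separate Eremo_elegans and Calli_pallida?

Mismatches occur at site 1 (A/G, transition), site 5 (C/T, transition), site 9 (A/T, transversion), site 12 (C/T, transition), site 17 (G/A, transition), site 21 (C/T, transition), site 23 (G/A, transition), site 24 (G/A, transition), site 26 (T/C, transition).
Of the 9 differences, 8 transitions and 1 transversion, so the answer is 1.

1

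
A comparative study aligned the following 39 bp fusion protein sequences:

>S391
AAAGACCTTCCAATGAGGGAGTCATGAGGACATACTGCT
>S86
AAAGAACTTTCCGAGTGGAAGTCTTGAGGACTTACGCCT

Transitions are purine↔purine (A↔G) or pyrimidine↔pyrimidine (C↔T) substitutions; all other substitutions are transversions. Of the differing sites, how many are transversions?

8

The sequences differ at positions 6 (C/A, transversion), 10 (C/T, transition), 12 (A/C, transversion), 13 (A/G, transition), 14 (T/A, transversion), 16 (A/T, transversion), 19 (G/A, transition), 24 (A/T, transversion), 32 (A/T, transversion), 36 (T/G, transversion), 37 (G/C, transversion).
Of the 11 differences, 3 transitions and 8 transversions, so the answer is 8.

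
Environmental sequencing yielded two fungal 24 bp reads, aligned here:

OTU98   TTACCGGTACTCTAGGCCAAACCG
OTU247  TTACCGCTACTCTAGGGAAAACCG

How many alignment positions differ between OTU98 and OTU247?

The sequences differ at positions 7 (G/C), 17 (C/G), 18 (C/A).
That gives 3 mismatches out of 24 aligned sites, so the Hamming distance is 3.

3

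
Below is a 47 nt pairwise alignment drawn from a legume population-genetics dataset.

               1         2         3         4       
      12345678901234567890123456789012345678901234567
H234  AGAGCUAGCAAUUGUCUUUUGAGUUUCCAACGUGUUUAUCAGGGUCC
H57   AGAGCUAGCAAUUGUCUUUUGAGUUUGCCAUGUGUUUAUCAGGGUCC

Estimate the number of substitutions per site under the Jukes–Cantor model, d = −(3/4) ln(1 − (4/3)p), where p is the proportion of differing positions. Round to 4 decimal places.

0.0667

Differing sites — 27:C/G; 29:A/C; 31:C/U.
p = 3/47 = 0.063830.
d = −0.75 · ln(1 − (4/3)·0.063830) = −0.75 · ln(0.914893) = −0.75 · (-0.088948) = 0.0667.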